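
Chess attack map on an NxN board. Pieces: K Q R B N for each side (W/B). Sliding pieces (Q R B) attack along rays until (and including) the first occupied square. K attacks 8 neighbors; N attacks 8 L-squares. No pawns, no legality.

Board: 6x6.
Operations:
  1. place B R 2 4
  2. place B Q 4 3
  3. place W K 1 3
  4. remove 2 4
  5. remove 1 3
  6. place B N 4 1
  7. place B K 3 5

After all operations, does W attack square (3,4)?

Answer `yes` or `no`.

Op 1: place BR@(2,4)
Op 2: place BQ@(4,3)
Op 3: place WK@(1,3)
Op 4: remove (2,4)
Op 5: remove (1,3)
Op 6: place BN@(4,1)
Op 7: place BK@(3,5)
Per-piece attacks for W:
W attacks (3,4): no

Answer: no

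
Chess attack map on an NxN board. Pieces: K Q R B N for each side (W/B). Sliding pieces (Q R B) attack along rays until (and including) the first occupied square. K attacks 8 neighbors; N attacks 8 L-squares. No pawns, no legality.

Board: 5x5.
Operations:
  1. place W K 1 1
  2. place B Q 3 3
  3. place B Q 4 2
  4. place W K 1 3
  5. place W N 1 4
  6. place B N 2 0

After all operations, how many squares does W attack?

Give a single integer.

Answer: 14

Derivation:
Op 1: place WK@(1,1)
Op 2: place BQ@(3,3)
Op 3: place BQ@(4,2)
Op 4: place WK@(1,3)
Op 5: place WN@(1,4)
Op 6: place BN@(2,0)
Per-piece attacks for W:
  WK@(1,1): attacks (1,2) (1,0) (2,1) (0,1) (2,2) (2,0) (0,2) (0,0)
  WK@(1,3): attacks (1,4) (1,2) (2,3) (0,3) (2,4) (2,2) (0,4) (0,2)
  WN@(1,4): attacks (2,2) (3,3) (0,2)
Union (14 distinct): (0,0) (0,1) (0,2) (0,3) (0,4) (1,0) (1,2) (1,4) (2,0) (2,1) (2,2) (2,3) (2,4) (3,3)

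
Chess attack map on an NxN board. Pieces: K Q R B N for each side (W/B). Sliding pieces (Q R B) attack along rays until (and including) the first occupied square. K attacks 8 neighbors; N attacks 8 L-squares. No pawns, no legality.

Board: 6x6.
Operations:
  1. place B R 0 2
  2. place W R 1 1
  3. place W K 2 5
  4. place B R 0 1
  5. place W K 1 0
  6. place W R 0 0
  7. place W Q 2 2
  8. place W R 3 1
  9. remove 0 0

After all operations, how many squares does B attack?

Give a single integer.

Answer: 9

Derivation:
Op 1: place BR@(0,2)
Op 2: place WR@(1,1)
Op 3: place WK@(2,5)
Op 4: place BR@(0,1)
Op 5: place WK@(1,0)
Op 6: place WR@(0,0)
Op 7: place WQ@(2,2)
Op 8: place WR@(3,1)
Op 9: remove (0,0)
Per-piece attacks for B:
  BR@(0,1): attacks (0,2) (0,0) (1,1) [ray(0,1) blocked at (0,2); ray(1,0) blocked at (1,1)]
  BR@(0,2): attacks (0,3) (0,4) (0,5) (0,1) (1,2) (2,2) [ray(0,-1) blocked at (0,1); ray(1,0) blocked at (2,2)]
Union (9 distinct): (0,0) (0,1) (0,2) (0,3) (0,4) (0,5) (1,1) (1,2) (2,2)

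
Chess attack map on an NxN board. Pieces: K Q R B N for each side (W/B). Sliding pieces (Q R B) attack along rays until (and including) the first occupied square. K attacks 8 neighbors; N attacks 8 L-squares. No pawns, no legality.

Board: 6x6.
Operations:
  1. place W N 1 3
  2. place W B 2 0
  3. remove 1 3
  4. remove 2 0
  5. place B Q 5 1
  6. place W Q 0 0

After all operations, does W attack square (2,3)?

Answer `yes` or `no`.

Op 1: place WN@(1,3)
Op 2: place WB@(2,0)
Op 3: remove (1,3)
Op 4: remove (2,0)
Op 5: place BQ@(5,1)
Op 6: place WQ@(0,0)
Per-piece attacks for W:
  WQ@(0,0): attacks (0,1) (0,2) (0,3) (0,4) (0,5) (1,0) (2,0) (3,0) (4,0) (5,0) (1,1) (2,2) (3,3) (4,4) (5,5)
W attacks (2,3): no

Answer: no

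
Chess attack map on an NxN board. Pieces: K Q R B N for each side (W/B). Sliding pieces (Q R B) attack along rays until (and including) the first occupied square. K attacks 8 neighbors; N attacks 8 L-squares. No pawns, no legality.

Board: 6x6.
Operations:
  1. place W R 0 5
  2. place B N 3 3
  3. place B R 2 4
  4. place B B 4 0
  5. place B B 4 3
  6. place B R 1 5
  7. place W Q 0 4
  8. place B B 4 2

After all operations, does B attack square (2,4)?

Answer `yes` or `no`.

Op 1: place WR@(0,5)
Op 2: place BN@(3,3)
Op 3: place BR@(2,4)
Op 4: place BB@(4,0)
Op 5: place BB@(4,3)
Op 6: place BR@(1,5)
Op 7: place WQ@(0,4)
Op 8: place BB@(4,2)
Per-piece attacks for B:
  BR@(1,5): attacks (1,4) (1,3) (1,2) (1,1) (1,0) (2,5) (3,5) (4,5) (5,5) (0,5) [ray(-1,0) blocked at (0,5)]
  BR@(2,4): attacks (2,5) (2,3) (2,2) (2,1) (2,0) (3,4) (4,4) (5,4) (1,4) (0,4) [ray(-1,0) blocked at (0,4)]
  BN@(3,3): attacks (4,5) (5,4) (2,5) (1,4) (4,1) (5,2) (2,1) (1,2)
  BB@(4,0): attacks (5,1) (3,1) (2,2) (1,3) (0,4) [ray(-1,1) blocked at (0,4)]
  BB@(4,2): attacks (5,3) (5,1) (3,3) (3,1) (2,0) [ray(-1,1) blocked at (3,3)]
  BB@(4,3): attacks (5,4) (5,2) (3,4) (2,5) (3,2) (2,1) (1,0)
B attacks (2,4): no

Answer: no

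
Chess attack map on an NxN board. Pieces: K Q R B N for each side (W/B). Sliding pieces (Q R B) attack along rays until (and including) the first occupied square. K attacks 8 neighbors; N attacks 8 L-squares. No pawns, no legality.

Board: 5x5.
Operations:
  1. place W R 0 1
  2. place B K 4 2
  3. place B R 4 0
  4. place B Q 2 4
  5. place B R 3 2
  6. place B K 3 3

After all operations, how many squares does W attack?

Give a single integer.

Op 1: place WR@(0,1)
Op 2: place BK@(4,2)
Op 3: place BR@(4,0)
Op 4: place BQ@(2,4)
Op 5: place BR@(3,2)
Op 6: place BK@(3,3)
Per-piece attacks for W:
  WR@(0,1): attacks (0,2) (0,3) (0,4) (0,0) (1,1) (2,1) (3,1) (4,1)
Union (8 distinct): (0,0) (0,2) (0,3) (0,4) (1,1) (2,1) (3,1) (4,1)

Answer: 8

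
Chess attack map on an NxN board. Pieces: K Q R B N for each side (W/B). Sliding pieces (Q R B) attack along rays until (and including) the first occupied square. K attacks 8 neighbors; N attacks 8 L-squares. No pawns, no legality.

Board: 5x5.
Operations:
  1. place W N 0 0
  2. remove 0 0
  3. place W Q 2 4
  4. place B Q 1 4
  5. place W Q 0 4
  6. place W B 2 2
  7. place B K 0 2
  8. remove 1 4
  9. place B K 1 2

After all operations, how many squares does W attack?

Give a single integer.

Op 1: place WN@(0,0)
Op 2: remove (0,0)
Op 3: place WQ@(2,4)
Op 4: place BQ@(1,4)
Op 5: place WQ@(0,4)
Op 6: place WB@(2,2)
Op 7: place BK@(0,2)
Op 8: remove (1,4)
Op 9: place BK@(1,2)
Per-piece attacks for W:
  WQ@(0,4): attacks (0,3) (0,2) (1,4) (2,4) (1,3) (2,2) [ray(0,-1) blocked at (0,2); ray(1,0) blocked at (2,4); ray(1,-1) blocked at (2,2)]
  WB@(2,2): attacks (3,3) (4,4) (3,1) (4,0) (1,3) (0,4) (1,1) (0,0) [ray(-1,1) blocked at (0,4)]
  WQ@(2,4): attacks (2,3) (2,2) (3,4) (4,4) (1,4) (0,4) (3,3) (4,2) (1,3) (0,2) [ray(0,-1) blocked at (2,2); ray(-1,0) blocked at (0,4); ray(-1,-1) blocked at (0,2)]
Union (16 distinct): (0,0) (0,2) (0,3) (0,4) (1,1) (1,3) (1,4) (2,2) (2,3) (2,4) (3,1) (3,3) (3,4) (4,0) (4,2) (4,4)

Answer: 16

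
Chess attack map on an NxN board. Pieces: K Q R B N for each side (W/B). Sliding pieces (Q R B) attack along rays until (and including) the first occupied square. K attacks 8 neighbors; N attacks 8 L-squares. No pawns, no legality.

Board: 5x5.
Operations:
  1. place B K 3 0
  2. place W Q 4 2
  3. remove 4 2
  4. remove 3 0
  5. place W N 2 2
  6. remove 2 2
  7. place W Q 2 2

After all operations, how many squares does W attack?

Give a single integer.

Op 1: place BK@(3,0)
Op 2: place WQ@(4,2)
Op 3: remove (4,2)
Op 4: remove (3,0)
Op 5: place WN@(2,2)
Op 6: remove (2,2)
Op 7: place WQ@(2,2)
Per-piece attacks for W:
  WQ@(2,2): attacks (2,3) (2,4) (2,1) (2,0) (3,2) (4,2) (1,2) (0,2) (3,3) (4,4) (3,1) (4,0) (1,3) (0,4) (1,1) (0,0)
Union (16 distinct): (0,0) (0,2) (0,4) (1,1) (1,2) (1,3) (2,0) (2,1) (2,3) (2,4) (3,1) (3,2) (3,3) (4,0) (4,2) (4,4)

Answer: 16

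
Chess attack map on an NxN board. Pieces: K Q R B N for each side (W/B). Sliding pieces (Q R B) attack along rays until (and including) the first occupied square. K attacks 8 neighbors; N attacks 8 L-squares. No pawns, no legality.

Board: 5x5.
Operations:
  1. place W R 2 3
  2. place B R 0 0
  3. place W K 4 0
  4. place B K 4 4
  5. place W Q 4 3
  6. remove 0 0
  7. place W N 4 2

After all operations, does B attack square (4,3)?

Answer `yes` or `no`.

Op 1: place WR@(2,3)
Op 2: place BR@(0,0)
Op 3: place WK@(4,0)
Op 4: place BK@(4,4)
Op 5: place WQ@(4,3)
Op 6: remove (0,0)
Op 7: place WN@(4,2)
Per-piece attacks for B:
  BK@(4,4): attacks (4,3) (3,4) (3,3)
B attacks (4,3): yes

Answer: yes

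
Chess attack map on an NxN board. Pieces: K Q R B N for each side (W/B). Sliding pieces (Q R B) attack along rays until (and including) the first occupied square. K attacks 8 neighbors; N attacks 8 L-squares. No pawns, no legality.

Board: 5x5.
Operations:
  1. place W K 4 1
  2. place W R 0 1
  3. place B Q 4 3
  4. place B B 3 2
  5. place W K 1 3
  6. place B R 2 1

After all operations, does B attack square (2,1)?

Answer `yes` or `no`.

Answer: yes

Derivation:
Op 1: place WK@(4,1)
Op 2: place WR@(0,1)
Op 3: place BQ@(4,3)
Op 4: place BB@(3,2)
Op 5: place WK@(1,3)
Op 6: place BR@(2,1)
Per-piece attacks for B:
  BR@(2,1): attacks (2,2) (2,3) (2,4) (2,0) (3,1) (4,1) (1,1) (0,1) [ray(1,0) blocked at (4,1); ray(-1,0) blocked at (0,1)]
  BB@(3,2): attacks (4,3) (4,1) (2,3) (1,4) (2,1) [ray(1,1) blocked at (4,3); ray(1,-1) blocked at (4,1); ray(-1,-1) blocked at (2,1)]
  BQ@(4,3): attacks (4,4) (4,2) (4,1) (3,3) (2,3) (1,3) (3,4) (3,2) [ray(0,-1) blocked at (4,1); ray(-1,0) blocked at (1,3); ray(-1,-1) blocked at (3,2)]
B attacks (2,1): yes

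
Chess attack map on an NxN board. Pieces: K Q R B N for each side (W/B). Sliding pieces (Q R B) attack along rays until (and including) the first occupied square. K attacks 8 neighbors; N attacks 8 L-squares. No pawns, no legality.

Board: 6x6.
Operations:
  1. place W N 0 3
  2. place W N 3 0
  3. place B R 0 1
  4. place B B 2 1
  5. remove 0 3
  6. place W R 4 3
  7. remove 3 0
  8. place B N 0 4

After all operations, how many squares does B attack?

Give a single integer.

Answer: 13

Derivation:
Op 1: place WN@(0,3)
Op 2: place WN@(3,0)
Op 3: place BR@(0,1)
Op 4: place BB@(2,1)
Op 5: remove (0,3)
Op 6: place WR@(4,3)
Op 7: remove (3,0)
Op 8: place BN@(0,4)
Per-piece attacks for B:
  BR@(0,1): attacks (0,2) (0,3) (0,4) (0,0) (1,1) (2,1) [ray(0,1) blocked at (0,4); ray(1,0) blocked at (2,1)]
  BN@(0,4): attacks (2,5) (1,2) (2,3)
  BB@(2,1): attacks (3,2) (4,3) (3,0) (1,2) (0,3) (1,0) [ray(1,1) blocked at (4,3)]
Union (13 distinct): (0,0) (0,2) (0,3) (0,4) (1,0) (1,1) (1,2) (2,1) (2,3) (2,5) (3,0) (3,2) (4,3)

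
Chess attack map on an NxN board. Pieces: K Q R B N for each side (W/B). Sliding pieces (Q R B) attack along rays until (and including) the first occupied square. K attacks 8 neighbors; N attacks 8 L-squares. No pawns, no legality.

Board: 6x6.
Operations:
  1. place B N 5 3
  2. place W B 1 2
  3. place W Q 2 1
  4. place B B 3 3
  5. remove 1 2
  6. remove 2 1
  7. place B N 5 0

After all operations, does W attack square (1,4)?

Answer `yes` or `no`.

Op 1: place BN@(5,3)
Op 2: place WB@(1,2)
Op 3: place WQ@(2,1)
Op 4: place BB@(3,3)
Op 5: remove (1,2)
Op 6: remove (2,1)
Op 7: place BN@(5,0)
Per-piece attacks for W:
W attacks (1,4): no

Answer: no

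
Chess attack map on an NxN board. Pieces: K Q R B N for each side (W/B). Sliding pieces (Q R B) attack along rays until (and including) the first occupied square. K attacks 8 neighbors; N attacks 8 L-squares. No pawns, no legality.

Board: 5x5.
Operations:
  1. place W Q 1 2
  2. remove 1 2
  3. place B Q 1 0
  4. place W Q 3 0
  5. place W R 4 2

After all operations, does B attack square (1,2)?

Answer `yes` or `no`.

Answer: yes

Derivation:
Op 1: place WQ@(1,2)
Op 2: remove (1,2)
Op 3: place BQ@(1,0)
Op 4: place WQ@(3,0)
Op 5: place WR@(4,2)
Per-piece attacks for B:
  BQ@(1,0): attacks (1,1) (1,2) (1,3) (1,4) (2,0) (3,0) (0,0) (2,1) (3,2) (4,3) (0,1) [ray(1,0) blocked at (3,0)]
B attacks (1,2): yes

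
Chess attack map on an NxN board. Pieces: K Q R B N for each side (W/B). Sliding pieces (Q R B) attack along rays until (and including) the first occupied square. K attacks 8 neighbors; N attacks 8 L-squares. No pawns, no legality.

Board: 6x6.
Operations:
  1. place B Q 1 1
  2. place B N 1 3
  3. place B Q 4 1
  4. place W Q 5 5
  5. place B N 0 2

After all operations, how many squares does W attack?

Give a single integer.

Op 1: place BQ@(1,1)
Op 2: place BN@(1,3)
Op 3: place BQ@(4,1)
Op 4: place WQ@(5,5)
Op 5: place BN@(0,2)
Per-piece attacks for W:
  WQ@(5,5): attacks (5,4) (5,3) (5,2) (5,1) (5,0) (4,5) (3,5) (2,5) (1,5) (0,5) (4,4) (3,3) (2,2) (1,1) [ray(-1,-1) blocked at (1,1)]
Union (14 distinct): (0,5) (1,1) (1,5) (2,2) (2,5) (3,3) (3,5) (4,4) (4,5) (5,0) (5,1) (5,2) (5,3) (5,4)

Answer: 14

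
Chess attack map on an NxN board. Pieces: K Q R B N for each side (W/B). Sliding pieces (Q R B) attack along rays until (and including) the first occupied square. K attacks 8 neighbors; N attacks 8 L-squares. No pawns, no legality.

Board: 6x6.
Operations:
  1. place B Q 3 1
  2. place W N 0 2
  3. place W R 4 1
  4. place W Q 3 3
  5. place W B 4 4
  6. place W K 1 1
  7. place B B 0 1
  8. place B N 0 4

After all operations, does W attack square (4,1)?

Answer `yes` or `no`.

Op 1: place BQ@(3,1)
Op 2: place WN@(0,2)
Op 3: place WR@(4,1)
Op 4: place WQ@(3,3)
Op 5: place WB@(4,4)
Op 6: place WK@(1,1)
Op 7: place BB@(0,1)
Op 8: place BN@(0,4)
Per-piece attacks for W:
  WN@(0,2): attacks (1,4) (2,3) (1,0) (2,1)
  WK@(1,1): attacks (1,2) (1,0) (2,1) (0,1) (2,2) (2,0) (0,2) (0,0)
  WQ@(3,3): attacks (3,4) (3,5) (3,2) (3,1) (4,3) (5,3) (2,3) (1,3) (0,3) (4,4) (4,2) (5,1) (2,4) (1,5) (2,2) (1,1) [ray(0,-1) blocked at (3,1); ray(1,1) blocked at (4,4); ray(-1,-1) blocked at (1,1)]
  WR@(4,1): attacks (4,2) (4,3) (4,4) (4,0) (5,1) (3,1) [ray(0,1) blocked at (4,4); ray(-1,0) blocked at (3,1)]
  WB@(4,4): attacks (5,5) (5,3) (3,5) (3,3) [ray(-1,-1) blocked at (3,3)]
W attacks (4,1): no

Answer: no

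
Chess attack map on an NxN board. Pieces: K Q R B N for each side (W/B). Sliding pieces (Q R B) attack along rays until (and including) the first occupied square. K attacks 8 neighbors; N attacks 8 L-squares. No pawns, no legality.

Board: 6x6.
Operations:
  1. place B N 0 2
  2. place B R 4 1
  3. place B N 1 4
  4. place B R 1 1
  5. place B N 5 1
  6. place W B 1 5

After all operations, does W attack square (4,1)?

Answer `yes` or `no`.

Op 1: place BN@(0,2)
Op 2: place BR@(4,1)
Op 3: place BN@(1,4)
Op 4: place BR@(1,1)
Op 5: place BN@(5,1)
Op 6: place WB@(1,5)
Per-piece attacks for W:
  WB@(1,5): attacks (2,4) (3,3) (4,2) (5,1) (0,4) [ray(1,-1) blocked at (5,1)]
W attacks (4,1): no

Answer: no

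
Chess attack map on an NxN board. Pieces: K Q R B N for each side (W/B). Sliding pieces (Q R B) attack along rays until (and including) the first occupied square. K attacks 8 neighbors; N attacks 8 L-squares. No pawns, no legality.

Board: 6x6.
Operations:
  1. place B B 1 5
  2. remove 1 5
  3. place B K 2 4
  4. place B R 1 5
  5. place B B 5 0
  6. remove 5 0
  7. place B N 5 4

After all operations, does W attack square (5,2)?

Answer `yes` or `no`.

Answer: no

Derivation:
Op 1: place BB@(1,5)
Op 2: remove (1,5)
Op 3: place BK@(2,4)
Op 4: place BR@(1,5)
Op 5: place BB@(5,0)
Op 6: remove (5,0)
Op 7: place BN@(5,4)
Per-piece attacks for W:
W attacks (5,2): no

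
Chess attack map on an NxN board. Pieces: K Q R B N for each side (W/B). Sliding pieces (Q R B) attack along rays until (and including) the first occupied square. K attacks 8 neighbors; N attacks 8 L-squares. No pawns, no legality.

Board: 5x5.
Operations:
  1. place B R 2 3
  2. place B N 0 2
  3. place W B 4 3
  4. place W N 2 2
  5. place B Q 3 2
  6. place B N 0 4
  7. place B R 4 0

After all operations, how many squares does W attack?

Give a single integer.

Op 1: place BR@(2,3)
Op 2: place BN@(0,2)
Op 3: place WB@(4,3)
Op 4: place WN@(2,2)
Op 5: place BQ@(3,2)
Op 6: place BN@(0,4)
Op 7: place BR@(4,0)
Per-piece attacks for W:
  WN@(2,2): attacks (3,4) (4,3) (1,4) (0,3) (3,0) (4,1) (1,0) (0,1)
  WB@(4,3): attacks (3,4) (3,2) [ray(-1,-1) blocked at (3,2)]
Union (9 distinct): (0,1) (0,3) (1,0) (1,4) (3,0) (3,2) (3,4) (4,1) (4,3)

Answer: 9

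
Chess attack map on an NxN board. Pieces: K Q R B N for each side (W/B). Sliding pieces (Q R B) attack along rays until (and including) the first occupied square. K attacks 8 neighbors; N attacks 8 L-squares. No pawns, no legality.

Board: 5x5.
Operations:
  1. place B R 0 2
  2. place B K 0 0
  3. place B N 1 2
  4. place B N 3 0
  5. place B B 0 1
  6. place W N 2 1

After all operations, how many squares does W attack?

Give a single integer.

Answer: 6

Derivation:
Op 1: place BR@(0,2)
Op 2: place BK@(0,0)
Op 3: place BN@(1,2)
Op 4: place BN@(3,0)
Op 5: place BB@(0,1)
Op 6: place WN@(2,1)
Per-piece attacks for W:
  WN@(2,1): attacks (3,3) (4,2) (1,3) (0,2) (4,0) (0,0)
Union (6 distinct): (0,0) (0,2) (1,3) (3,3) (4,0) (4,2)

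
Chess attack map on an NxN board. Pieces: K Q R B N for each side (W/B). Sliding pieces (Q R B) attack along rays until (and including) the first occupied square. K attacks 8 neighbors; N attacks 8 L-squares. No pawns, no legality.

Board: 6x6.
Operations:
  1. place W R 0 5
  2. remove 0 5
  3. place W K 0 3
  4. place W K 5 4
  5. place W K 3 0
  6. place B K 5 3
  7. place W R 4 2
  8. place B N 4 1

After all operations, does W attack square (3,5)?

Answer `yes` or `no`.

Op 1: place WR@(0,5)
Op 2: remove (0,5)
Op 3: place WK@(0,3)
Op 4: place WK@(5,4)
Op 5: place WK@(3,0)
Op 6: place BK@(5,3)
Op 7: place WR@(4,2)
Op 8: place BN@(4,1)
Per-piece attacks for W:
  WK@(0,3): attacks (0,4) (0,2) (1,3) (1,4) (1,2)
  WK@(3,0): attacks (3,1) (4,0) (2,0) (4,1) (2,1)
  WR@(4,2): attacks (4,3) (4,4) (4,5) (4,1) (5,2) (3,2) (2,2) (1,2) (0,2) [ray(0,-1) blocked at (4,1)]
  WK@(5,4): attacks (5,5) (5,3) (4,4) (4,5) (4,3)
W attacks (3,5): no

Answer: no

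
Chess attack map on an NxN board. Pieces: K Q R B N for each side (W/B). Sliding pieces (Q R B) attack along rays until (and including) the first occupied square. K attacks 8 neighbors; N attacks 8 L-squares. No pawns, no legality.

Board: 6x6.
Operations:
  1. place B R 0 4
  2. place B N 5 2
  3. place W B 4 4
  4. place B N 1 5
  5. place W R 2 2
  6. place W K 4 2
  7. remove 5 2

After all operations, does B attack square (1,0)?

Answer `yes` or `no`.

Op 1: place BR@(0,4)
Op 2: place BN@(5,2)
Op 3: place WB@(4,4)
Op 4: place BN@(1,5)
Op 5: place WR@(2,2)
Op 6: place WK@(4,2)
Op 7: remove (5,2)
Per-piece attacks for B:
  BR@(0,4): attacks (0,5) (0,3) (0,2) (0,1) (0,0) (1,4) (2,4) (3,4) (4,4) [ray(1,0) blocked at (4,4)]
  BN@(1,5): attacks (2,3) (3,4) (0,3)
B attacks (1,0): no

Answer: no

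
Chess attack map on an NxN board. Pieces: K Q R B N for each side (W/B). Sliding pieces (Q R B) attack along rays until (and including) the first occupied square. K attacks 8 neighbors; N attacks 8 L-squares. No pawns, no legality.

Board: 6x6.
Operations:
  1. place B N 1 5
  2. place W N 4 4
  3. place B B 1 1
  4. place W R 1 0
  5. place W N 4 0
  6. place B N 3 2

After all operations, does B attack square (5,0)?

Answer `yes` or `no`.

Answer: no

Derivation:
Op 1: place BN@(1,5)
Op 2: place WN@(4,4)
Op 3: place BB@(1,1)
Op 4: place WR@(1,0)
Op 5: place WN@(4,0)
Op 6: place BN@(3,2)
Per-piece attacks for B:
  BB@(1,1): attacks (2,2) (3,3) (4,4) (2,0) (0,2) (0,0) [ray(1,1) blocked at (4,4)]
  BN@(1,5): attacks (2,3) (3,4) (0,3)
  BN@(3,2): attacks (4,4) (5,3) (2,4) (1,3) (4,0) (5,1) (2,0) (1,1)
B attacks (5,0): no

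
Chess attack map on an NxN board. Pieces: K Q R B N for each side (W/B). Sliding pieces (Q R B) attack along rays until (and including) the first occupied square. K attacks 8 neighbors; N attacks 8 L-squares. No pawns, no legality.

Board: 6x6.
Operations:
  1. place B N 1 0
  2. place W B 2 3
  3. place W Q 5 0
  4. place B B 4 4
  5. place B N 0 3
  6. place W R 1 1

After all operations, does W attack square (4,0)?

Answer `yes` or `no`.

Answer: yes

Derivation:
Op 1: place BN@(1,0)
Op 2: place WB@(2,3)
Op 3: place WQ@(5,0)
Op 4: place BB@(4,4)
Op 5: place BN@(0,3)
Op 6: place WR@(1,1)
Per-piece attacks for W:
  WR@(1,1): attacks (1,2) (1,3) (1,4) (1,5) (1,0) (2,1) (3,1) (4,1) (5,1) (0,1) [ray(0,-1) blocked at (1,0)]
  WB@(2,3): attacks (3,4) (4,5) (3,2) (4,1) (5,0) (1,4) (0,5) (1,2) (0,1) [ray(1,-1) blocked at (5,0)]
  WQ@(5,0): attacks (5,1) (5,2) (5,3) (5,4) (5,5) (4,0) (3,0) (2,0) (1,0) (4,1) (3,2) (2,3) [ray(-1,0) blocked at (1,0); ray(-1,1) blocked at (2,3)]
W attacks (4,0): yes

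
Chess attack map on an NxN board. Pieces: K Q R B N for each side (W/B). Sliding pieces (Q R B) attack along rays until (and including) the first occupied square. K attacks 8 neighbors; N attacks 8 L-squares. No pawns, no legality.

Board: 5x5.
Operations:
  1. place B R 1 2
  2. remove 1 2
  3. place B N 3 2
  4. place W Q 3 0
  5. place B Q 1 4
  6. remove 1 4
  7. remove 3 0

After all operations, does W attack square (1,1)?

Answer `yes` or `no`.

Answer: no

Derivation:
Op 1: place BR@(1,2)
Op 2: remove (1,2)
Op 3: place BN@(3,2)
Op 4: place WQ@(3,0)
Op 5: place BQ@(1,4)
Op 6: remove (1,4)
Op 7: remove (3,0)
Per-piece attacks for W:
W attacks (1,1): no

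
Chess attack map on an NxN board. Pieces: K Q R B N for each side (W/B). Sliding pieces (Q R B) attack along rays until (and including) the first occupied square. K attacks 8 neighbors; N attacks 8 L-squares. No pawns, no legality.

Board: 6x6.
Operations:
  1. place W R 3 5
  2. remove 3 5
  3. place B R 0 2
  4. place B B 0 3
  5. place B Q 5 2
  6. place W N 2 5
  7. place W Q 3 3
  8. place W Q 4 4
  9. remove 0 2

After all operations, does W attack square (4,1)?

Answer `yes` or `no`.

Answer: yes

Derivation:
Op 1: place WR@(3,5)
Op 2: remove (3,5)
Op 3: place BR@(0,2)
Op 4: place BB@(0,3)
Op 5: place BQ@(5,2)
Op 6: place WN@(2,5)
Op 7: place WQ@(3,3)
Op 8: place WQ@(4,4)
Op 9: remove (0,2)
Per-piece attacks for W:
  WN@(2,5): attacks (3,3) (4,4) (1,3) (0,4)
  WQ@(3,3): attacks (3,4) (3,5) (3,2) (3,1) (3,0) (4,3) (5,3) (2,3) (1,3) (0,3) (4,4) (4,2) (5,1) (2,4) (1,5) (2,2) (1,1) (0,0) [ray(-1,0) blocked at (0,3); ray(1,1) blocked at (4,4)]
  WQ@(4,4): attacks (4,5) (4,3) (4,2) (4,1) (4,0) (5,4) (3,4) (2,4) (1,4) (0,4) (5,5) (5,3) (3,5) (3,3) [ray(-1,-1) blocked at (3,3)]
W attacks (4,1): yes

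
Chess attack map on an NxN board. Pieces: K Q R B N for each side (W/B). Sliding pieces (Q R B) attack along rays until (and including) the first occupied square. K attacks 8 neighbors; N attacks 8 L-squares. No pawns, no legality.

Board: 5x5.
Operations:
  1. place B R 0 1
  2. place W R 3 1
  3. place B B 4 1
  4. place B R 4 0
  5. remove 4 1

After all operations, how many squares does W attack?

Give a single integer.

Op 1: place BR@(0,1)
Op 2: place WR@(3,1)
Op 3: place BB@(4,1)
Op 4: place BR@(4,0)
Op 5: remove (4,1)
Per-piece attacks for W:
  WR@(3,1): attacks (3,2) (3,3) (3,4) (3,0) (4,1) (2,1) (1,1) (0,1) [ray(-1,0) blocked at (0,1)]
Union (8 distinct): (0,1) (1,1) (2,1) (3,0) (3,2) (3,3) (3,4) (4,1)

Answer: 8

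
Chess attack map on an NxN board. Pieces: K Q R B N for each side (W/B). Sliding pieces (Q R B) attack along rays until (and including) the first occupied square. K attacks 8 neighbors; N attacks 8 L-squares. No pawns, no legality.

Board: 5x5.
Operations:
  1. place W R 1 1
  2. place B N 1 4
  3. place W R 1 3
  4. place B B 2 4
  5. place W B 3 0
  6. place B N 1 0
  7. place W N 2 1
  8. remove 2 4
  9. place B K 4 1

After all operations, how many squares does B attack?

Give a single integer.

Op 1: place WR@(1,1)
Op 2: place BN@(1,4)
Op 3: place WR@(1,3)
Op 4: place BB@(2,4)
Op 5: place WB@(3,0)
Op 6: place BN@(1,0)
Op 7: place WN@(2,1)
Op 8: remove (2,4)
Op 9: place BK@(4,1)
Per-piece attacks for B:
  BN@(1,0): attacks (2,2) (3,1) (0,2)
  BN@(1,4): attacks (2,2) (3,3) (0,2)
  BK@(4,1): attacks (4,2) (4,0) (3,1) (3,2) (3,0)
Union (8 distinct): (0,2) (2,2) (3,0) (3,1) (3,2) (3,3) (4,0) (4,2)

Answer: 8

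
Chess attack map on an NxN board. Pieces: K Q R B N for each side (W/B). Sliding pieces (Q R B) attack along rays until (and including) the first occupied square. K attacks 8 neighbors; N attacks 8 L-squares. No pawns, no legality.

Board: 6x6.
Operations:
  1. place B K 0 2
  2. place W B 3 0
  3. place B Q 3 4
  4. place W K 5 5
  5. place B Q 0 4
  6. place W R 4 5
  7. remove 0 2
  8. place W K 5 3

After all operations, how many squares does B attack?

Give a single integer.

Answer: 26

Derivation:
Op 1: place BK@(0,2)
Op 2: place WB@(3,0)
Op 3: place BQ@(3,4)
Op 4: place WK@(5,5)
Op 5: place BQ@(0,4)
Op 6: place WR@(4,5)
Op 7: remove (0,2)
Op 8: place WK@(5,3)
Per-piece attacks for B:
  BQ@(0,4): attacks (0,5) (0,3) (0,2) (0,1) (0,0) (1,4) (2,4) (3,4) (1,5) (1,3) (2,2) (3,1) (4,0) [ray(1,0) blocked at (3,4)]
  BQ@(3,4): attacks (3,5) (3,3) (3,2) (3,1) (3,0) (4,4) (5,4) (2,4) (1,4) (0,4) (4,5) (4,3) (5,2) (2,5) (2,3) (1,2) (0,1) [ray(0,-1) blocked at (3,0); ray(-1,0) blocked at (0,4); ray(1,1) blocked at (4,5)]
Union (26 distinct): (0,0) (0,1) (0,2) (0,3) (0,4) (0,5) (1,2) (1,3) (1,4) (1,5) (2,2) (2,3) (2,4) (2,5) (3,0) (3,1) (3,2) (3,3) (3,4) (3,5) (4,0) (4,3) (4,4) (4,5) (5,2) (5,4)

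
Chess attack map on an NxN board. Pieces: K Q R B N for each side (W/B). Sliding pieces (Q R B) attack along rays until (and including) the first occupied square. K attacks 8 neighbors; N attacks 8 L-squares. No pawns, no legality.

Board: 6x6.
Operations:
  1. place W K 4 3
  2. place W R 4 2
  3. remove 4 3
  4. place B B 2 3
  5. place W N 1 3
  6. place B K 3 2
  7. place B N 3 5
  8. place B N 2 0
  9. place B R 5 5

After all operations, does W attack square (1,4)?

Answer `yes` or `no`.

Op 1: place WK@(4,3)
Op 2: place WR@(4,2)
Op 3: remove (4,3)
Op 4: place BB@(2,3)
Op 5: place WN@(1,3)
Op 6: place BK@(3,2)
Op 7: place BN@(3,5)
Op 8: place BN@(2,0)
Op 9: place BR@(5,5)
Per-piece attacks for W:
  WN@(1,3): attacks (2,5) (3,4) (0,5) (2,1) (3,2) (0,1)
  WR@(4,2): attacks (4,3) (4,4) (4,5) (4,1) (4,0) (5,2) (3,2) [ray(-1,0) blocked at (3,2)]
W attacks (1,4): no

Answer: no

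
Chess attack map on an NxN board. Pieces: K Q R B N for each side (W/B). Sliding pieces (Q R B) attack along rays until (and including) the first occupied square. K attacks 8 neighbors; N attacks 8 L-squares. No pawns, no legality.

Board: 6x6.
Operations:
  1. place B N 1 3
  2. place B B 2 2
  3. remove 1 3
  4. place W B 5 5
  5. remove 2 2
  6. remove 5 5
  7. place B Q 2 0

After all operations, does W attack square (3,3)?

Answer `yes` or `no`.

Op 1: place BN@(1,3)
Op 2: place BB@(2,2)
Op 3: remove (1,3)
Op 4: place WB@(5,5)
Op 5: remove (2,2)
Op 6: remove (5,5)
Op 7: place BQ@(2,0)
Per-piece attacks for W:
W attacks (3,3): no

Answer: no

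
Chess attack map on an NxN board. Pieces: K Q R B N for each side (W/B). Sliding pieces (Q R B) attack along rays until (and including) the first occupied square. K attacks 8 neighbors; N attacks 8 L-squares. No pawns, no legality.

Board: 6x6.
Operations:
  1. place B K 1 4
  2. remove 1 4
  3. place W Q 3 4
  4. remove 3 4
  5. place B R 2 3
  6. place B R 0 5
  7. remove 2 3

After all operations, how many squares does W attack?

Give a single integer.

Answer: 0

Derivation:
Op 1: place BK@(1,4)
Op 2: remove (1,4)
Op 3: place WQ@(3,4)
Op 4: remove (3,4)
Op 5: place BR@(2,3)
Op 6: place BR@(0,5)
Op 7: remove (2,3)
Per-piece attacks for W:
Union (0 distinct): (none)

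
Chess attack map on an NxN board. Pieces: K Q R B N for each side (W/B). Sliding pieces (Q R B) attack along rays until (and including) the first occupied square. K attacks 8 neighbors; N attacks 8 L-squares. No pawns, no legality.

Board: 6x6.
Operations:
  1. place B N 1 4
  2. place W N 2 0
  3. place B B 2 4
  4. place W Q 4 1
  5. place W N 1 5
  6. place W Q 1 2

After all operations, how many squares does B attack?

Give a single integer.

Op 1: place BN@(1,4)
Op 2: place WN@(2,0)
Op 3: place BB@(2,4)
Op 4: place WQ@(4,1)
Op 5: place WN@(1,5)
Op 6: place WQ@(1,2)
Per-piece attacks for B:
  BN@(1,4): attacks (3,5) (2,2) (3,3) (0,2)
  BB@(2,4): attacks (3,5) (3,3) (4,2) (5,1) (1,5) (1,3) (0,2) [ray(-1,1) blocked at (1,5)]
Union (8 distinct): (0,2) (1,3) (1,5) (2,2) (3,3) (3,5) (4,2) (5,1)

Answer: 8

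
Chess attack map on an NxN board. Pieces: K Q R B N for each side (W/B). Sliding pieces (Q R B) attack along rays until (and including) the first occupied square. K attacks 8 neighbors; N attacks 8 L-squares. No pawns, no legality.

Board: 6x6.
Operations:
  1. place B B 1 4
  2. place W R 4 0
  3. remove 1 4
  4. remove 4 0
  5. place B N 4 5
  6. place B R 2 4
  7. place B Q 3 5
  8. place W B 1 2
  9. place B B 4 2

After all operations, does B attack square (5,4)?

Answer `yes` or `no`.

Answer: yes

Derivation:
Op 1: place BB@(1,4)
Op 2: place WR@(4,0)
Op 3: remove (1,4)
Op 4: remove (4,0)
Op 5: place BN@(4,5)
Op 6: place BR@(2,4)
Op 7: place BQ@(3,5)
Op 8: place WB@(1,2)
Op 9: place BB@(4,2)
Per-piece attacks for B:
  BR@(2,4): attacks (2,5) (2,3) (2,2) (2,1) (2,0) (3,4) (4,4) (5,4) (1,4) (0,4)
  BQ@(3,5): attacks (3,4) (3,3) (3,2) (3,1) (3,0) (4,5) (2,5) (1,5) (0,5) (4,4) (5,3) (2,4) [ray(1,0) blocked at (4,5); ray(-1,-1) blocked at (2,4)]
  BB@(4,2): attacks (5,3) (5,1) (3,3) (2,4) (3,1) (2,0) [ray(-1,1) blocked at (2,4)]
  BN@(4,5): attacks (5,3) (3,3) (2,4)
B attacks (5,4): yes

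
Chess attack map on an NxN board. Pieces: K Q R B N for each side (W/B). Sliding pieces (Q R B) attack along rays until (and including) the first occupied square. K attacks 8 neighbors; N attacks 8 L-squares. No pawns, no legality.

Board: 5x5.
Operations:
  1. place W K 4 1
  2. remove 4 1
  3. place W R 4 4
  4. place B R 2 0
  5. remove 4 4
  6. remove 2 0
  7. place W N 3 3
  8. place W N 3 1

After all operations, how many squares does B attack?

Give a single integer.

Answer: 0

Derivation:
Op 1: place WK@(4,1)
Op 2: remove (4,1)
Op 3: place WR@(4,4)
Op 4: place BR@(2,0)
Op 5: remove (4,4)
Op 6: remove (2,0)
Op 7: place WN@(3,3)
Op 8: place WN@(3,1)
Per-piece attacks for B:
Union (0 distinct): (none)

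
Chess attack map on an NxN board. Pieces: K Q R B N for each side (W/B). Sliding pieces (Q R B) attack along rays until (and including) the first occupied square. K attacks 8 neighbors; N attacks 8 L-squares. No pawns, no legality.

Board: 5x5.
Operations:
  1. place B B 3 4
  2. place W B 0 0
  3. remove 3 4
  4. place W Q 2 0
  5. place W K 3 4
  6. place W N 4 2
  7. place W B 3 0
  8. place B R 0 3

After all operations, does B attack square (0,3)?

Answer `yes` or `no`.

Op 1: place BB@(3,4)
Op 2: place WB@(0,0)
Op 3: remove (3,4)
Op 4: place WQ@(2,0)
Op 5: place WK@(3,4)
Op 6: place WN@(4,2)
Op 7: place WB@(3,0)
Op 8: place BR@(0,3)
Per-piece attacks for B:
  BR@(0,3): attacks (0,4) (0,2) (0,1) (0,0) (1,3) (2,3) (3,3) (4,3) [ray(0,-1) blocked at (0,0)]
B attacks (0,3): no

Answer: no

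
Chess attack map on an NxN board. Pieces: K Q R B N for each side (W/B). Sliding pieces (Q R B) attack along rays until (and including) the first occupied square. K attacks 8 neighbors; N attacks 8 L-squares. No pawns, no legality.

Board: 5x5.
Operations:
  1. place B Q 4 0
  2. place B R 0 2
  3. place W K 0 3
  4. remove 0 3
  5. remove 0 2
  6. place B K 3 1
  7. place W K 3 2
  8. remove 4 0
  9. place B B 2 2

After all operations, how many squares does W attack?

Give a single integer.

Answer: 8

Derivation:
Op 1: place BQ@(4,0)
Op 2: place BR@(0,2)
Op 3: place WK@(0,3)
Op 4: remove (0,3)
Op 5: remove (0,2)
Op 6: place BK@(3,1)
Op 7: place WK@(3,2)
Op 8: remove (4,0)
Op 9: place BB@(2,2)
Per-piece attacks for W:
  WK@(3,2): attacks (3,3) (3,1) (4,2) (2,2) (4,3) (4,1) (2,3) (2,1)
Union (8 distinct): (2,1) (2,2) (2,3) (3,1) (3,3) (4,1) (4,2) (4,3)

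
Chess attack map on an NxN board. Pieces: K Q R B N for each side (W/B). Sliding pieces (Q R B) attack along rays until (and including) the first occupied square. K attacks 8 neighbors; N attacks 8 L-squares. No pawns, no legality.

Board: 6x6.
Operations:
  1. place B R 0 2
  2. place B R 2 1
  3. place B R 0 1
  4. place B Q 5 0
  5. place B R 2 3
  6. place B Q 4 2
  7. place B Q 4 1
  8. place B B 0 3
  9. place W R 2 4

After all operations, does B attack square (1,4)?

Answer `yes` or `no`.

Op 1: place BR@(0,2)
Op 2: place BR@(2,1)
Op 3: place BR@(0,1)
Op 4: place BQ@(5,0)
Op 5: place BR@(2,3)
Op 6: place BQ@(4,2)
Op 7: place BQ@(4,1)
Op 8: place BB@(0,3)
Op 9: place WR@(2,4)
Per-piece attacks for B:
  BR@(0,1): attacks (0,2) (0,0) (1,1) (2,1) [ray(0,1) blocked at (0,2); ray(1,0) blocked at (2,1)]
  BR@(0,2): attacks (0,3) (0,1) (1,2) (2,2) (3,2) (4,2) [ray(0,1) blocked at (0,3); ray(0,-1) blocked at (0,1); ray(1,0) blocked at (4,2)]
  BB@(0,3): attacks (1,4) (2,5) (1,2) (2,1) [ray(1,-1) blocked at (2,1)]
  BR@(2,1): attacks (2,2) (2,3) (2,0) (3,1) (4,1) (1,1) (0,1) [ray(0,1) blocked at (2,3); ray(1,0) blocked at (4,1); ray(-1,0) blocked at (0,1)]
  BR@(2,3): attacks (2,4) (2,2) (2,1) (3,3) (4,3) (5,3) (1,3) (0,3) [ray(0,1) blocked at (2,4); ray(0,-1) blocked at (2,1); ray(-1,0) blocked at (0,3)]
  BQ@(4,1): attacks (4,2) (4,0) (5,1) (3,1) (2,1) (5,2) (5,0) (3,2) (2,3) (3,0) [ray(0,1) blocked at (4,2); ray(-1,0) blocked at (2,1); ray(1,-1) blocked at (5,0); ray(-1,1) blocked at (2,3)]
  BQ@(4,2): attacks (4,3) (4,4) (4,5) (4,1) (5,2) (3,2) (2,2) (1,2) (0,2) (5,3) (5,1) (3,3) (2,4) (3,1) (2,0) [ray(0,-1) blocked at (4,1); ray(-1,0) blocked at (0,2); ray(-1,1) blocked at (2,4)]
  BQ@(5,0): attacks (5,1) (5,2) (5,3) (5,4) (5,5) (4,0) (3,0) (2,0) (1,0) (0,0) (4,1) [ray(-1,1) blocked at (4,1)]
B attacks (1,4): yes

Answer: yes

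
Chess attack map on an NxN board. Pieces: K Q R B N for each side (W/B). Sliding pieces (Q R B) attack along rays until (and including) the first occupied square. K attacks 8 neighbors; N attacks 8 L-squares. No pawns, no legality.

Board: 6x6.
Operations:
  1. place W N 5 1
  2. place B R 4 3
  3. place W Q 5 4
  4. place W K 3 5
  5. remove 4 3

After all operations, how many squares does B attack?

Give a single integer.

Op 1: place WN@(5,1)
Op 2: place BR@(4,3)
Op 3: place WQ@(5,4)
Op 4: place WK@(3,5)
Op 5: remove (4,3)
Per-piece attacks for B:
Union (0 distinct): (none)

Answer: 0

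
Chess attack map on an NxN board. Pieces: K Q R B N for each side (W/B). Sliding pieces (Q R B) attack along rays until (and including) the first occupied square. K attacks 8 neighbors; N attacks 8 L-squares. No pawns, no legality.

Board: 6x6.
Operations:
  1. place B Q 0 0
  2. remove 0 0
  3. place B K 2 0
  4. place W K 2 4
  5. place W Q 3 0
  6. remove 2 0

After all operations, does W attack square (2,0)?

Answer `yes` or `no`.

Op 1: place BQ@(0,0)
Op 2: remove (0,0)
Op 3: place BK@(2,0)
Op 4: place WK@(2,4)
Op 5: place WQ@(3,0)
Op 6: remove (2,0)
Per-piece attacks for W:
  WK@(2,4): attacks (2,5) (2,3) (3,4) (1,4) (3,5) (3,3) (1,5) (1,3)
  WQ@(3,0): attacks (3,1) (3,2) (3,3) (3,4) (3,5) (4,0) (5,0) (2,0) (1,0) (0,0) (4,1) (5,2) (2,1) (1,2) (0,3)
W attacks (2,0): yes

Answer: yes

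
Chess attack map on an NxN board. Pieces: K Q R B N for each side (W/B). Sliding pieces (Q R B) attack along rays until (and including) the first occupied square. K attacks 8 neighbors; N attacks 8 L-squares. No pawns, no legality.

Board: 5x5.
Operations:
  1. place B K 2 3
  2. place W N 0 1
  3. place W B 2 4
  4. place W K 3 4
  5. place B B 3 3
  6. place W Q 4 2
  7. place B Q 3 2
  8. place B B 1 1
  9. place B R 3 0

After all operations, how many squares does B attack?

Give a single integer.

Answer: 22

Derivation:
Op 1: place BK@(2,3)
Op 2: place WN@(0,1)
Op 3: place WB@(2,4)
Op 4: place WK@(3,4)
Op 5: place BB@(3,3)
Op 6: place WQ@(4,2)
Op 7: place BQ@(3,2)
Op 8: place BB@(1,1)
Op 9: place BR@(3,0)
Per-piece attacks for B:
  BB@(1,1): attacks (2,2) (3,3) (2,0) (0,2) (0,0) [ray(1,1) blocked at (3,3)]
  BK@(2,3): attacks (2,4) (2,2) (3,3) (1,3) (3,4) (3,2) (1,4) (1,2)
  BR@(3,0): attacks (3,1) (3,2) (4,0) (2,0) (1,0) (0,0) [ray(0,1) blocked at (3,2)]
  BQ@(3,2): attacks (3,3) (3,1) (3,0) (4,2) (2,2) (1,2) (0,2) (4,3) (4,1) (2,3) (2,1) (1,0) [ray(0,1) blocked at (3,3); ray(0,-1) blocked at (3,0); ray(1,0) blocked at (4,2); ray(-1,1) blocked at (2,3)]
  BB@(3,3): attacks (4,4) (4,2) (2,4) (2,2) (1,1) [ray(1,-1) blocked at (4,2); ray(-1,1) blocked at (2,4); ray(-1,-1) blocked at (1,1)]
Union (22 distinct): (0,0) (0,2) (1,0) (1,1) (1,2) (1,3) (1,4) (2,0) (2,1) (2,2) (2,3) (2,4) (3,0) (3,1) (3,2) (3,3) (3,4) (4,0) (4,1) (4,2) (4,3) (4,4)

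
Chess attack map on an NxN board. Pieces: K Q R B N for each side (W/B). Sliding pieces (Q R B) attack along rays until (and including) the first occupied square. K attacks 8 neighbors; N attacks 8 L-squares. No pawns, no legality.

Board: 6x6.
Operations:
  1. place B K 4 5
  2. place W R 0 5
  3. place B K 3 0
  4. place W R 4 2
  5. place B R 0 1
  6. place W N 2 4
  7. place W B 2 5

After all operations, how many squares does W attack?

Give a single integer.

Op 1: place BK@(4,5)
Op 2: place WR@(0,5)
Op 3: place BK@(3,0)
Op 4: place WR@(4,2)
Op 5: place BR@(0,1)
Op 6: place WN@(2,4)
Op 7: place WB@(2,5)
Per-piece attacks for W:
  WR@(0,5): attacks (0,4) (0,3) (0,2) (0,1) (1,5) (2,5) [ray(0,-1) blocked at (0,1); ray(1,0) blocked at (2,5)]
  WN@(2,4): attacks (4,5) (0,5) (3,2) (4,3) (1,2) (0,3)
  WB@(2,5): attacks (3,4) (4,3) (5,2) (1,4) (0,3)
  WR@(4,2): attacks (4,3) (4,4) (4,5) (4,1) (4,0) (5,2) (3,2) (2,2) (1,2) (0,2) [ray(0,1) blocked at (4,5)]
Union (18 distinct): (0,1) (0,2) (0,3) (0,4) (0,5) (1,2) (1,4) (1,5) (2,2) (2,5) (3,2) (3,4) (4,0) (4,1) (4,3) (4,4) (4,5) (5,2)

Answer: 18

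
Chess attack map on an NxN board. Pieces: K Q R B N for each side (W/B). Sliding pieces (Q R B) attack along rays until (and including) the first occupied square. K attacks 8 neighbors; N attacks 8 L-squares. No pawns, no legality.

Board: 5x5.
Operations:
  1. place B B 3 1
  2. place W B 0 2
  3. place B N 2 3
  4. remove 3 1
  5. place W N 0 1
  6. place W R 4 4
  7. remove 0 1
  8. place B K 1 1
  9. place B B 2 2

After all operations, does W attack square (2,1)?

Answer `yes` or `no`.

Op 1: place BB@(3,1)
Op 2: place WB@(0,2)
Op 3: place BN@(2,3)
Op 4: remove (3,1)
Op 5: place WN@(0,1)
Op 6: place WR@(4,4)
Op 7: remove (0,1)
Op 8: place BK@(1,1)
Op 9: place BB@(2,2)
Per-piece attacks for W:
  WB@(0,2): attacks (1,3) (2,4) (1,1) [ray(1,-1) blocked at (1,1)]
  WR@(4,4): attacks (4,3) (4,2) (4,1) (4,0) (3,4) (2,4) (1,4) (0,4)
W attacks (2,1): no

Answer: no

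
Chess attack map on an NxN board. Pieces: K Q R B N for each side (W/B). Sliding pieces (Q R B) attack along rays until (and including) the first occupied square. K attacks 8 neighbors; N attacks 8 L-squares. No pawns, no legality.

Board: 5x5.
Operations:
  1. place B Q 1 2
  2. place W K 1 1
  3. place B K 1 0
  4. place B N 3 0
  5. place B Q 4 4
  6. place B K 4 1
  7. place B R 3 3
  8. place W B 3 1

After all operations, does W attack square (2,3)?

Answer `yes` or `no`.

Op 1: place BQ@(1,2)
Op 2: place WK@(1,1)
Op 3: place BK@(1,0)
Op 4: place BN@(3,0)
Op 5: place BQ@(4,4)
Op 6: place BK@(4,1)
Op 7: place BR@(3,3)
Op 8: place WB@(3,1)
Per-piece attacks for W:
  WK@(1,1): attacks (1,2) (1,0) (2,1) (0,1) (2,2) (2,0) (0,2) (0,0)
  WB@(3,1): attacks (4,2) (4,0) (2,2) (1,3) (0,4) (2,0)
W attacks (2,3): no

Answer: no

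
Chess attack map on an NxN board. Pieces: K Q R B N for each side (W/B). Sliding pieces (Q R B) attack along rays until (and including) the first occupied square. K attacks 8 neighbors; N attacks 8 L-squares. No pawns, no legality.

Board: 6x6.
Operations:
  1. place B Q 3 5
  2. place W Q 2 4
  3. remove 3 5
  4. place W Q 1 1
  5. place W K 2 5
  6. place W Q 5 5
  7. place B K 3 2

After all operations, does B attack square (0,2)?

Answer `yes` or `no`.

Answer: no

Derivation:
Op 1: place BQ@(3,5)
Op 2: place WQ@(2,4)
Op 3: remove (3,5)
Op 4: place WQ@(1,1)
Op 5: place WK@(2,5)
Op 6: place WQ@(5,5)
Op 7: place BK@(3,2)
Per-piece attacks for B:
  BK@(3,2): attacks (3,3) (3,1) (4,2) (2,2) (4,3) (4,1) (2,3) (2,1)
B attacks (0,2): no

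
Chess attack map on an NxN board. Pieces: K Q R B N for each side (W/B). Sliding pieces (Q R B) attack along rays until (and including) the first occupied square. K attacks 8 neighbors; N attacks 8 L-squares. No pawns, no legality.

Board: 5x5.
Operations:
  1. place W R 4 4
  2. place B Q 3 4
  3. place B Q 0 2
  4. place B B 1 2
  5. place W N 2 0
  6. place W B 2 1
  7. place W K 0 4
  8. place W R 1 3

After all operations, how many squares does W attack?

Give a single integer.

Op 1: place WR@(4,4)
Op 2: place BQ@(3,4)
Op 3: place BQ@(0,2)
Op 4: place BB@(1,2)
Op 5: place WN@(2,0)
Op 6: place WB@(2,1)
Op 7: place WK@(0,4)
Op 8: place WR@(1,3)
Per-piece attacks for W:
  WK@(0,4): attacks (0,3) (1,4) (1,3)
  WR@(1,3): attacks (1,4) (1,2) (2,3) (3,3) (4,3) (0,3) [ray(0,-1) blocked at (1,2)]
  WN@(2,0): attacks (3,2) (4,1) (1,2) (0,1)
  WB@(2,1): attacks (3,2) (4,3) (3,0) (1,2) (1,0) [ray(-1,1) blocked at (1,2)]
  WR@(4,4): attacks (4,3) (4,2) (4,1) (4,0) (3,4) [ray(-1,0) blocked at (3,4)]
Union (15 distinct): (0,1) (0,3) (1,0) (1,2) (1,3) (1,4) (2,3) (3,0) (3,2) (3,3) (3,4) (4,0) (4,1) (4,2) (4,3)

Answer: 15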